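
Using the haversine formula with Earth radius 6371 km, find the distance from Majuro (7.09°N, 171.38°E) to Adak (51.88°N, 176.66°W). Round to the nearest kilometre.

Δλ = -176.66 − 171.38 = -348.04°; wrapped into (−180°, 180°]: 11.96°.
Δφ = 51.88 − 7.09 = 44.79°.
a = sin²(Δφ/2) + cos φ₁ · cos φ₂ · sin²(Δλ/2) = 0.151802.
c = 2·atan2(√a, √(1−a)) = 0.80043 rad → d = 6371·c ≈ 5099.56 km.

5100 km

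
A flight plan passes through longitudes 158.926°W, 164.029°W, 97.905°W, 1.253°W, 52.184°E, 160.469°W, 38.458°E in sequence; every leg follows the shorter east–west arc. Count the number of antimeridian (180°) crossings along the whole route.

2

Leg 1: -158.926° → -164.029°, shortest Δλ = -5.103° (west) — does not cross 180°.
Leg 2: -164.029° → -97.905°, shortest Δλ = 66.124° (east) — does not cross 180°.
Leg 3: -97.905° → -1.253°, shortest Δλ = 96.652° (east) — does not cross 180°.
Leg 4: -1.253° → +52.184°, shortest Δλ = 53.437° (east) — does not cross 180°.
Leg 5: +52.184° → -160.469°, shortest Δλ = 147.347° (east) — crosses 180°.
Leg 6: -160.469° → +38.458°, shortest Δλ = -161.073° (west) — crosses 180°.
Total crossings: 2.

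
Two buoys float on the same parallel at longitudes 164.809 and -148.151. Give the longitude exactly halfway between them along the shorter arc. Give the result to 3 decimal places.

Signed shortest Δλ from +164.809° to -148.151° is +47.040°.
Midpoint longitude = +164.809° + (+47.040°)/2 = +164.809° + 23.520° = +188.329°.
Normalise into (−180°, 180°]: -171.671°.
(The naïve average (+164.809 + -148.151)/2 = 8.329° is on the wrong side of the globe.)

-171.671°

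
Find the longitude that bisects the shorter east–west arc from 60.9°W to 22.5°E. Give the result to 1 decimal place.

Signed shortest Δλ from -60.9° to +22.5° is +83.4°.
Midpoint longitude = -60.9° + (+83.4°)/2 = -60.9° + 41.7° = -19.2°.

19.2°W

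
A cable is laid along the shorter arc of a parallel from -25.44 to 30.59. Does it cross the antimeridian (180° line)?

Signed shortest Δλ = ((30.59 − -25.44 + 180) mod 360) − 180 = 56.03°.
Going east by 56.03° from -25.44° reaches +30.59° without touching 180°.

No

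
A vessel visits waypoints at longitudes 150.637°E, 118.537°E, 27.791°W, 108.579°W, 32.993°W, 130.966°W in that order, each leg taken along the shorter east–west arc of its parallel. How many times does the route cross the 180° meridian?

Leg 1: +150.637° → +118.537°, shortest Δλ = -32.1° (west) — does not cross 180°.
Leg 2: +118.537° → -27.791°, shortest Δλ = -146.328° (west) — does not cross 180°.
Leg 3: -27.791° → -108.579°, shortest Δλ = -80.788° (west) — does not cross 180°.
Leg 4: -108.579° → -32.993°, shortest Δλ = 75.586° (east) — does not cross 180°.
Leg 5: -32.993° → -130.966°, shortest Δλ = -97.973° (west) — does not cross 180°.
Total crossings: 0.

0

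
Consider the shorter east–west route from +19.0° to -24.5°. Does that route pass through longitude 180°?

Signed shortest Δλ = ((-24.5 − 19.0 + 180) mod 360) − 180 = -43.5°.
Going west by 43.5° from +19.0° reaches -24.5° without touching 180°.

No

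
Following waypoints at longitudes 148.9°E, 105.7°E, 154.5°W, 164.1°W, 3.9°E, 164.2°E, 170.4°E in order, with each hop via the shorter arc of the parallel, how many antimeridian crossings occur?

Leg 1: +148.9° → +105.7°, shortest Δλ = -43.2° (west) — does not cross 180°.
Leg 2: +105.7° → -154.5°, shortest Δλ = 99.8° (east) — crosses 180°.
Leg 3: -154.5° → -164.1°, shortest Δλ = -9.6° (west) — does not cross 180°.
Leg 4: -164.1° → +3.9°, shortest Δλ = 168.0° (east) — does not cross 180°.
Leg 5: +3.9° → +164.2°, shortest Δλ = 160.3° (east) — does not cross 180°.
Leg 6: +164.2° → +170.4°, shortest Δλ = 6.2° (east) — does not cross 180°.
Total crossings: 1.

1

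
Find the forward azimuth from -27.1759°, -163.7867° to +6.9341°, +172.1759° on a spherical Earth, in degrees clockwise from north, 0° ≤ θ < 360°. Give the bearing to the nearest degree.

Δλ = 172.1759 − -163.7867 = 335.9626°; wrapped into (−180°, 180°]: -24.0374°.
θ = atan2( sin Δλ · cos φ₂ , cos φ₁ · sin φ₂ − sin φ₁ · cos φ₂ · cos Δλ )
  = atan2(-0.40435, 0.52147) = -37.791° → normalised to [0°, 360°): 322.209°.

322°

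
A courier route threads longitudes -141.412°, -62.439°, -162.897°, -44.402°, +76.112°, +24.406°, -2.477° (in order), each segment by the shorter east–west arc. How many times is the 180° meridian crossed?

Leg 1: -141.412° → -62.439°, shortest Δλ = 78.973° (east) — does not cross 180°.
Leg 2: -62.439° → -162.897°, shortest Δλ = -100.458° (west) — does not cross 180°.
Leg 3: -162.897° → -44.402°, shortest Δλ = 118.495° (east) — does not cross 180°.
Leg 4: -44.402° → +76.112°, shortest Δλ = 120.514° (east) — does not cross 180°.
Leg 5: +76.112° → +24.406°, shortest Δλ = -51.706° (west) — does not cross 180°.
Leg 6: +24.406° → -2.477°, shortest Δλ = -26.883° (west) — does not cross 180°.
Total crossings: 0.

0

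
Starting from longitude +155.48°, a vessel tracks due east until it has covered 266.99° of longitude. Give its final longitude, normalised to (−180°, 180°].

+62.47°

Start at +155.48°; shift +266.99° → +422.47°.
+422.47° lies outside (−180°, 180°]; subtract 360° → +62.47°.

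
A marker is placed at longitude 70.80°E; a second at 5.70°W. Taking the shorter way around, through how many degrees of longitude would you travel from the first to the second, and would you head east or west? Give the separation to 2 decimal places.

76.50° west

Raw difference: -5.70 − 70.80 = -76.5°.
Normalise into (−180°, 180°]: -76.5° stays -76.5°.
Negative ⇒ the second point lies to the west; separation 76.50°.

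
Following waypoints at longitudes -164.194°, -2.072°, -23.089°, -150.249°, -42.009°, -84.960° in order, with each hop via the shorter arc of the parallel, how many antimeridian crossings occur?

0

Leg 1: -164.194° → -2.072°, shortest Δλ = 162.122° (east) — does not cross 180°.
Leg 2: -2.072° → -23.089°, shortest Δλ = -21.017° (west) — does not cross 180°.
Leg 3: -23.089° → -150.249°, shortest Δλ = -127.16° (west) — does not cross 180°.
Leg 4: -150.249° → -42.009°, shortest Δλ = 108.24° (east) — does not cross 180°.
Leg 5: -42.009° → -84.960°, shortest Δλ = -42.951° (west) — does not cross 180°.
Total crossings: 0.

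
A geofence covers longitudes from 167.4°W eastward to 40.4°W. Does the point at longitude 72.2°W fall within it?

Band width going east from -167.4° to -40.4°: ((-40.4 − -167.4) mod 360) = 127.0°.
Offset of -72.2° east of the west edge: ((-72.2 − -167.4) mod 360) = 95.2°.
95.2° ≤ 127.0° ⇒ inside.

Yes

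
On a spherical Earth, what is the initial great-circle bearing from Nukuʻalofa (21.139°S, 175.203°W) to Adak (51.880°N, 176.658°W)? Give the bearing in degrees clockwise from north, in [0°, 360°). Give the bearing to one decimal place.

Δλ = -176.658 − -175.203 = -1.455°.
θ = atan2( sin Δλ · cos φ₂ , cos φ₁ · sin φ₂ − sin φ₁ · cos φ₂ · cos Δλ )
  = atan2(-0.01567, 0.95633) = -0.939° → normalised to [0°, 360°): 359.061°.

359.1°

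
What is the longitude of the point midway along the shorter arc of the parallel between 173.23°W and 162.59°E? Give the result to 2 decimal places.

Signed shortest Δλ from -173.23° to +162.59° is -24.18°.
Midpoint longitude = -173.23° + (-24.18°)/2 = -173.23° − 12.09° = -185.32°.
Normalise into (−180°, 180°]: +174.68°.
(The naïve average (-173.23 + +162.59)/2 = -5.32° is on the wrong side of the globe.)

174.68°E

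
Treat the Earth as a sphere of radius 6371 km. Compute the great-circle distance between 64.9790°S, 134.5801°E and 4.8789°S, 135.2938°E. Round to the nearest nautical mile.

3609 nmi

Δλ = 135.2938 − 134.5801 = 0.7137°.
Δφ = -4.8789 − -64.9790 = 60.1001°.
a = sin²(Δφ/2) + cos φ₁ · cos φ₂ · sin²(Δλ/2) = 0.250773.
c = 2·atan2(√a, √(1−a)) = 1.04898 rad → d = 6371·c ≈ 6683.07 km ≈ 3608.57 nmi.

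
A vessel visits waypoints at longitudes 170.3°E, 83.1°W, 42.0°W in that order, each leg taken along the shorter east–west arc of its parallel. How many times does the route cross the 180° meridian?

1

Leg 1: +170.3° → -83.1°, shortest Δλ = 106.6° (east) — crosses 180°.
Leg 2: -83.1° → -42.0°, shortest Δλ = 41.1° (east) — does not cross 180°.
Total crossings: 1.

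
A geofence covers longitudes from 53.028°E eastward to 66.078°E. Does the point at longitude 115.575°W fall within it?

Band width going east from +53.028° to +66.078°: ((66.078 − 53.028) mod 360) = 13.050°.
Offset of -115.575° east of the west edge: ((-115.575 − 53.028) mod 360) = 191.397°.
191.397° > 13.050° ⇒ outside.

No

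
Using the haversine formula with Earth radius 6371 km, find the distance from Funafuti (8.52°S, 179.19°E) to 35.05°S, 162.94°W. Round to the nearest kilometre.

Δλ = -162.94 − 179.19 = -342.13°; wrapped into (−180°, 180°]: 17.87°.
Δφ = -35.05 − -8.52 = -26.53°.
a = sin²(Δφ/2) + cos φ₁ · cos φ₂ · sin²(Δλ/2) = 0.072180.
c = 2·atan2(√a, √(1−a)) = 0.54401 rad → d = 6371·c ≈ 3465.88 km.

3466 km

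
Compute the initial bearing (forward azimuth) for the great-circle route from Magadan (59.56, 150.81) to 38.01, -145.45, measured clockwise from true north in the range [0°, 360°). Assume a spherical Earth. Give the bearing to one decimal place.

89.1°

Δλ = -145.45 − 150.81 = -296.26°; wrapped into (−180°, 180°]: 63.74°.
θ = atan2( sin Δλ · cos φ₂ , cos φ₁ · sin φ₂ − sin φ₁ · cos φ₂ · cos Δλ )
  = atan2(0.70659, 0.01143) = 89.073° → normalised to [0°, 360°): 89.073°.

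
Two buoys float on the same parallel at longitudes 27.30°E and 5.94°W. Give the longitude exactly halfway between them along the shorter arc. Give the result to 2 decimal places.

10.68°E

Signed shortest Δλ from +27.30° to -5.94° is -33.24°.
Midpoint longitude = +27.30° + (-33.24°)/2 = +27.30° − 16.62° = +10.68°.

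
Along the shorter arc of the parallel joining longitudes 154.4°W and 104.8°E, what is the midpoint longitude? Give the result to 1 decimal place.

Signed shortest Δλ from -154.4° to +104.8° is -100.8°.
Midpoint longitude = -154.4° + (-100.8°)/2 = -154.4° − 50.4° = -204.8°.
Normalise into (−180°, 180°]: +155.2°.
(The naïve average (-154.4 + +104.8)/2 = -24.8° is on the wrong side of the globe.)

155.2°E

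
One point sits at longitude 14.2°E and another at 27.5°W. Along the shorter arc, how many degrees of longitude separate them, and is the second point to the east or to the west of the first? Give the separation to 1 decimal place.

41.7° west

Raw difference: -27.5 − 14.2 = -41.7°.
Normalise into (−180°, 180°]: -41.7° stays -41.7°.
Negative ⇒ the second point lies to the west; separation 41.7°.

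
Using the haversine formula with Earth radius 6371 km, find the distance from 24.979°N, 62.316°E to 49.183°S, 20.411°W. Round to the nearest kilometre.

Δλ = -20.411 − 62.316 = -82.727°.
Δφ = -49.183 − 24.979 = -74.162°.
a = sin²(Δφ/2) + cos φ₁ · cos φ₂ · sin²(Δλ/2) = 0.622289.
c = 2·atan2(√a, √(1−a)) = 1.81788 rad → d = 6371·c ≈ 11581.71 km.

11582 km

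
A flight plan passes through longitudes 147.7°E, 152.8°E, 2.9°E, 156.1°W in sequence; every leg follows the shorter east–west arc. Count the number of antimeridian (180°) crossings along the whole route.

0

Leg 1: +147.7° → +152.8°, shortest Δλ = 5.1° (east) — does not cross 180°.
Leg 2: +152.8° → +2.9°, shortest Δλ = -149.9° (west) — does not cross 180°.
Leg 3: +2.9° → -156.1°, shortest Δλ = -159.0° (west) — does not cross 180°.
Total crossings: 0.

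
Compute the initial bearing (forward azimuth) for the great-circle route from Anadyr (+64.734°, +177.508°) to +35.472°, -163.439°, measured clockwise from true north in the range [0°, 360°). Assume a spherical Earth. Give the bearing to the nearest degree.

Δλ = -163.439 − 177.508 = -340.947°; wrapped into (−180°, 180°]: 19.053°.
θ = atan2( sin Δλ · cos φ₂ , cos φ₁ · sin φ₂ − sin φ₁ · cos φ₂ · cos Δλ )
  = atan2(0.26585, -0.44846) = 149.340° → normalised to [0°, 360°): 149.340°.

149°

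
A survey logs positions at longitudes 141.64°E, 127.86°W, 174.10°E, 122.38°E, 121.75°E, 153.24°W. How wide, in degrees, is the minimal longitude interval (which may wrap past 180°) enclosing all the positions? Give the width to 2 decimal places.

110.39°

Sort the longitudes: -153.24°, -127.86°, +121.75°, +122.38°, +141.64°, +174.10°.
Eastward gaps between consecutive values (wrapping around): 25.38°, 249.61°, 0.63°, 19.26°, 32.46°, 32.66°.
Largest gap = 249.61° ⇒ minimal covering band is its complement: 360° − 249.61° = 110.39°.
Band runs from +121.75° eastward to -127.86°, crossing the antimeridian.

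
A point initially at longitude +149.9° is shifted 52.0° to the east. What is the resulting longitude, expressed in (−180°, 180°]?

-158.1°

Start at +149.9°; shift +52.0° → +201.9°.
+201.9° lies outside (−180°, 180°]; subtract 360° → -158.1°.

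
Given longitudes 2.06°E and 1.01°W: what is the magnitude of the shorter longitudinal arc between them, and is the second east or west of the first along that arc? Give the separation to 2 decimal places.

Raw difference: -1.01 − 2.06 = -3.07°.
Normalise into (−180°, 180°]: -3.07° stays -3.07°.
Negative ⇒ the second point lies to the west; separation 3.07°.

3.07° west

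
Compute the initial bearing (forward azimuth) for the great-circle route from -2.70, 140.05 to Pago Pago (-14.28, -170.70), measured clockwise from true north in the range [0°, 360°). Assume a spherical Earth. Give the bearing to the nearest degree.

106°

Δλ = -170.70 − 140.05 = -310.75°; wrapped into (−180°, 180°]: 49.25°.
θ = atan2( sin Δλ · cos φ₂ , cos φ₁ · sin φ₂ − sin φ₁ · cos φ₂ · cos Δλ )
  = atan2(0.73416, -0.21659) = 106.437° → normalised to [0°, 360°): 106.437°.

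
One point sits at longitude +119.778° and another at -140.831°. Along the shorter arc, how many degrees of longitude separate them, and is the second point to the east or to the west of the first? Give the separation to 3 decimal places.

Raw difference: -140.831 − 119.778 = -260.609°.
Normalise into (−180°, 180°]: -260.609° + 360° = 99.391°.
Positive ⇒ the second point lies to the east; separation 99.391°.

99.391° east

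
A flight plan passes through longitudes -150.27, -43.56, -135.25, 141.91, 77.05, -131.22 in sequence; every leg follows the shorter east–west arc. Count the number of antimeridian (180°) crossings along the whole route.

Leg 1: -150.27° → -43.56°, shortest Δλ = 106.71° (east) — does not cross 180°.
Leg 2: -43.56° → -135.25°, shortest Δλ = -91.69° (west) — does not cross 180°.
Leg 3: -135.25° → +141.91°, shortest Δλ = -82.84° (west) — crosses 180°.
Leg 4: +141.91° → +77.05°, shortest Δλ = -64.86° (west) — does not cross 180°.
Leg 5: +77.05° → -131.22°, shortest Δλ = 151.73° (east) — crosses 180°.
Total crossings: 2.

2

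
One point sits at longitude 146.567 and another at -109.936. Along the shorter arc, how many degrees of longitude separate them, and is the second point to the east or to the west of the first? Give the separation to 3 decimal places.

Raw difference: -109.936 − 146.567 = -256.503°.
Normalise into (−180°, 180°]: -256.503° + 360° = 103.497°.
Positive ⇒ the second point lies to the east; separation 103.497°.

103.497° east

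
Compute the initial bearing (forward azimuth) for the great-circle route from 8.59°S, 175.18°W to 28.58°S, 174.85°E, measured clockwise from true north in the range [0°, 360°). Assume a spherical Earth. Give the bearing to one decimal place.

Δλ = 174.85 − -175.18 = 350.03°; wrapped into (−180°, 180°]: -9.97°.
θ = atan2( sin Δλ · cos φ₂ , cos φ₁ · sin φ₂ − sin φ₁ · cos φ₂ · cos Δλ )
  = atan2(-0.15204, -0.34384) = -156.146° → normalised to [0°, 360°): 203.854°.

203.9°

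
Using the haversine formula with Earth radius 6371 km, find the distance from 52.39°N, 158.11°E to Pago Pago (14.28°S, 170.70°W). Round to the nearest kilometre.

7996 km

Δλ = -170.70 − 158.11 = -328.81°; wrapped into (−180°, 180°]: 31.19°.
Δφ = -14.28 − 52.39 = -66.67°.
a = sin²(Δφ/2) + cos φ₁ · cos φ₂ · sin²(Δλ/2) = 0.344731.
c = 2·atan2(√a, √(1−a)) = 1.25504 rad → d = 6371·c ≈ 7995.84 km.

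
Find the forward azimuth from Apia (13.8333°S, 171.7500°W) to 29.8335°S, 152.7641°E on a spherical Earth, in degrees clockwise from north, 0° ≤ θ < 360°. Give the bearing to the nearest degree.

238°

Δλ = 152.7641 − -171.7500 = 324.5141°; wrapped into (−180°, 180°]: -35.4859°.
θ = atan2( sin Δλ · cos φ₂ , cos φ₁ · sin φ₂ − sin φ₁ · cos φ₂ · cos Δλ )
  = atan2(-0.50357, -0.31417) = -121.959° → normalised to [0°, 360°): 238.041°.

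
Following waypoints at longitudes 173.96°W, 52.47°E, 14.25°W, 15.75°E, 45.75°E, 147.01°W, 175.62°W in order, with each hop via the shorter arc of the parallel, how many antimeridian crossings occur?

2

Leg 1: -173.96° → +52.47°, shortest Δλ = -133.57° (west) — crosses 180°.
Leg 2: +52.47° → -14.25°, shortest Δλ = -66.72° (west) — does not cross 180°.
Leg 3: -14.25° → +15.75°, shortest Δλ = 30.0° (east) — does not cross 180°.
Leg 4: +15.75° → +45.75°, shortest Δλ = 30.0° (east) — does not cross 180°.
Leg 5: +45.75° → -147.01°, shortest Δλ = 167.24° (east) — crosses 180°.
Leg 6: -147.01° → -175.62°, shortest Δλ = -28.61° (west) — does not cross 180°.
Total crossings: 2.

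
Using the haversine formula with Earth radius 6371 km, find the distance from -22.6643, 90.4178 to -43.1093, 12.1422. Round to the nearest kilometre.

7384 km

Δλ = 12.1422 − 90.4178 = -78.2756°.
Δφ = -43.1093 − -22.6643 = -20.4450°.
a = sin²(Δφ/2) + cos φ₁ · cos φ₂ · sin²(Δλ/2) = 0.299887.
c = 2·atan2(√a, √(1−a)) = 1.15903 rad → d = 6371·c ≈ 7384.20 km.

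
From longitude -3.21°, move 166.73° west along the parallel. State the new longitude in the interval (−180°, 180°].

Start at -3.21°; shift −166.73° → -169.94°.
-169.94° already lies in (−180°, 180°].

-169.94°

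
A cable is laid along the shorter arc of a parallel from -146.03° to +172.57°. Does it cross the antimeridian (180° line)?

Naïve |172.57 − -146.03| = 318.6° > 180°, so the shorter arc goes the other way round — across 180°.
Signed shortest Δλ = ((172.57 − -146.03 + 180) mod 360) − 180 = -41.4°.
Going west by 41.4° from -146.03° passes through 180° before reaching +172.57°.

Yes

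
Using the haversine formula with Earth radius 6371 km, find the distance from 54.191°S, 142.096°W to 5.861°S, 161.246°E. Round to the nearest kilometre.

Δλ = 161.246 − -142.096 = 303.342°; wrapped into (−180°, 180°]: -56.658°.
Δφ = -5.861 − -54.191 = 48.330°.
a = sin²(Δφ/2) + cos φ₁ · cos φ₂ · sin²(Δλ/2) = 0.298642.
c = 2·atan2(√a, √(1−a)) = 1.15632 rad → d = 6371·c ≈ 7366.88 km.

7367 km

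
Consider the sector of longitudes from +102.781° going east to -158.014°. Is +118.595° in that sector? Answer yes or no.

Band width going east from +102.781° to -158.014°: ((-158.014 − 102.781) mod 360) = 99.205°.
Offset of +118.595° east of the west edge: ((118.595 − 102.781) mod 360) = 15.814°.
15.814° ≤ 99.205° ⇒ inside.

Yes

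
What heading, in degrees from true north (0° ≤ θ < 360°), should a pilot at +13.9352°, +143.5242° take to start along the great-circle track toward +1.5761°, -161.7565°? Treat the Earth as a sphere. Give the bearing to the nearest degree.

Δλ = -161.7565 − 143.5242 = -305.2807°; wrapped into (−180°, 180°]: 54.7193°.
θ = atan2( sin Δλ · cos φ₂ , cos φ₁ · sin φ₂ − sin φ₁ · cos φ₂ · cos Δλ )
  = atan2(0.81602, -0.11235) = 97.839° → normalised to [0°, 360°): 97.839°.

98°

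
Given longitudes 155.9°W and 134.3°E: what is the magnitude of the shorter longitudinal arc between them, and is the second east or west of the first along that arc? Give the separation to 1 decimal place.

69.8° west

Raw difference: 134.3 − -155.9 = 290.2°.
Normalise into (−180°, 180°]: 290.2° − 360° = -69.8°.
Negative ⇒ the second point lies to the west; separation 69.8°.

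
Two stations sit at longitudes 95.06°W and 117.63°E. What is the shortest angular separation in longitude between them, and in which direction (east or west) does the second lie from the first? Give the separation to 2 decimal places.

147.31° west

Raw difference: 117.63 − -95.06 = 212.69°.
Normalise into (−180°, 180°]: 212.69° − 360° = -147.31°.
Negative ⇒ the second point lies to the west; separation 147.31°.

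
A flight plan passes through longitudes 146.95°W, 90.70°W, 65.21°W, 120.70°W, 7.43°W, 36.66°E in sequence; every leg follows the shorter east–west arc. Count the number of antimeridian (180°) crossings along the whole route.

0

Leg 1: -146.95° → -90.70°, shortest Δλ = 56.25° (east) — does not cross 180°.
Leg 2: -90.70° → -65.21°, shortest Δλ = 25.49° (east) — does not cross 180°.
Leg 3: -65.21° → -120.70°, shortest Δλ = -55.49° (west) — does not cross 180°.
Leg 4: -120.70° → -7.43°, shortest Δλ = 113.27° (east) — does not cross 180°.
Leg 5: -7.43° → +36.66°, shortest Δλ = 44.09° (east) — does not cross 180°.
Total crossings: 0.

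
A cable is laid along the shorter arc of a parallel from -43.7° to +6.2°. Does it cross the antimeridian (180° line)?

Signed shortest Δλ = ((6.2 − -43.7 + 180) mod 360) − 180 = 49.9°.
Going east by 49.9° from -43.7° reaches +6.2° without touching 180°.

No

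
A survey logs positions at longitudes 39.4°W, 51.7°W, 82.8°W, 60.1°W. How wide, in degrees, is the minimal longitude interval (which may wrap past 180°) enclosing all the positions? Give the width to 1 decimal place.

Sort the longitudes: -82.8°, -60.1°, -51.7°, -39.4°.
Eastward gaps between consecutive values (wrapping around): 22.7°, 8.4°, 12.3°, 316.6°.
Largest gap = 316.6° ⇒ minimal covering band is its complement: 360° − 316.6° = 43.4°.
Band runs from -82.8° eastward to -39.4°.

43.4°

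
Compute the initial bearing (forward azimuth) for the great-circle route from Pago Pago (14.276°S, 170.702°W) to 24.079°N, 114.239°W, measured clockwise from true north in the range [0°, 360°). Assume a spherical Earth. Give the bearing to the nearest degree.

56°

Δλ = -114.239 − -170.702 = 56.463°.
θ = atan2( sin Δλ · cos φ₂ , cos φ₁ · sin φ₂ − sin φ₁ · cos φ₂ · cos Δλ )
  = atan2(0.76100, 0.51978) = 55.666° → normalised to [0°, 360°): 55.666°.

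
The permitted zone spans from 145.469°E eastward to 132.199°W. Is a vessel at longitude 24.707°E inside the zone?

Band width going east from +145.469° to -132.199°: ((-132.199 − 145.469) mod 360) = 82.332°.
Offset of +24.707° east of the west edge: ((24.707 − 145.469) mod 360) = 239.238°.
239.238° > 82.332° ⇒ outside.

No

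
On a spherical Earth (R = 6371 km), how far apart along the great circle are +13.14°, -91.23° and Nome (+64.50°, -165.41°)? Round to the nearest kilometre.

Δλ = -165.41 − -91.23 = -74.18°.
Δφ = 64.50 − 13.14 = 51.36°.
a = sin²(Δφ/2) + cos φ₁ · cos φ₂ · sin²(Δλ/2) = 0.340261.
c = 2·atan2(√a, √(1−a)) = 1.24562 rad → d = 6371·c ≈ 7935.84 km.

7936 km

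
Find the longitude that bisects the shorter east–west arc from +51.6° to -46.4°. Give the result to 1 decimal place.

Signed shortest Δλ from +51.6° to -46.4° is -98.0°.
Midpoint longitude = +51.6° + (-98.0°)/2 = +51.6° − 49.0° = +2.6°.

+2.6°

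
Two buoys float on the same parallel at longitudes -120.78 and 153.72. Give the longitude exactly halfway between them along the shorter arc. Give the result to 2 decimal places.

Signed shortest Δλ from -120.78° to +153.72° is -85.50°.
Midpoint longitude = -120.78° + (-85.50°)/2 = -120.78° − 42.75° = -163.53°.
(The naïve average (-120.78 + +153.72)/2 = 16.47° is on the wrong side of the globe.)

-163.53°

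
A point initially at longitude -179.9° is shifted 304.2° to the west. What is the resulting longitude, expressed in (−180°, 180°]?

Start at -179.9°; shift −304.2° → -484.1°.
-484.1° lies outside (−180°, 180°]; add 360° → -124.1°.

-124.1°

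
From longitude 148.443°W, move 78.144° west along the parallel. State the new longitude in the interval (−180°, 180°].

Start at -148.443°; shift −78.144° → -226.587°.
-226.587° lies outside (−180°, 180°]; add 360° → +133.413°.

133.413°E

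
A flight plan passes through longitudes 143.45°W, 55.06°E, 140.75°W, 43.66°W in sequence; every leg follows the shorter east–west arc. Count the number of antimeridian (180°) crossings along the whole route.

Leg 1: -143.45° → +55.06°, shortest Δλ = -161.49° (west) — crosses 180°.
Leg 2: +55.06° → -140.75°, shortest Δλ = 164.19° (east) — crosses 180°.
Leg 3: -140.75° → -43.66°, shortest Δλ = 97.09° (east) — does not cross 180°.
Total crossings: 2.

2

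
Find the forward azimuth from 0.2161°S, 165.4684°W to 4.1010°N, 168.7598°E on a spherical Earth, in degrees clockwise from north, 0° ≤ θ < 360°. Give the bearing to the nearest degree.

Δλ = 168.7598 − -165.4684 = 334.2282°; wrapped into (−180°, 180°]: -25.7718°.
θ = atan2( sin Δλ · cos φ₂ , cos φ₁ · sin φ₂ − sin φ₁ · cos φ₂ · cos Δλ )
  = atan2(-0.43367, 0.07490) = -80.201° → normalised to [0°, 360°): 279.799°.

280°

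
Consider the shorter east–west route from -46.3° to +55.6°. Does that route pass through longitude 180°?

No

Signed shortest Δλ = ((55.6 − -46.3 + 180) mod 360) − 180 = 101.9°.
Going east by 101.9° from -46.3° reaches +55.6° without touching 180°.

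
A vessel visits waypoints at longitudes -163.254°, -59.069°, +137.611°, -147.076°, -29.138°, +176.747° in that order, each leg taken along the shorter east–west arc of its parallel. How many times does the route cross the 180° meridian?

Leg 1: -163.254° → -59.069°, shortest Δλ = 104.185° (east) — does not cross 180°.
Leg 2: -59.069° → +137.611°, shortest Δλ = -163.32° (west) — crosses 180°.
Leg 3: +137.611° → -147.076°, shortest Δλ = 75.313° (east) — crosses 180°.
Leg 4: -147.076° → -29.138°, shortest Δλ = 117.938° (east) — does not cross 180°.
Leg 5: -29.138° → +176.747°, shortest Δλ = -154.115° (west) — crosses 180°.
Total crossings: 3.

3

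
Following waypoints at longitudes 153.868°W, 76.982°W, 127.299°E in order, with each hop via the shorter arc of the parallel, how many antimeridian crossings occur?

Leg 1: -153.868° → -76.982°, shortest Δλ = 76.886° (east) — does not cross 180°.
Leg 2: -76.982° → +127.299°, shortest Δλ = -155.719° (west) — crosses 180°.
Total crossings: 1.

1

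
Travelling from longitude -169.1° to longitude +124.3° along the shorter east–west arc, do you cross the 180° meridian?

Naïve |124.3 − -169.1| = 293.4° > 180°, so the shorter arc goes the other way round — across 180°.
Signed shortest Δλ = ((124.3 − -169.1 + 180) mod 360) − 180 = -66.6°.
Going west by 66.6° from -169.1° passes through 180° before reaching +124.3°.

Yes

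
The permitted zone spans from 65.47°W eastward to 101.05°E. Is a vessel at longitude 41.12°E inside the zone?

Band width going east from -65.47° to +101.05°: ((101.05 − -65.47) mod 360) = 166.52°.
Offset of +41.12° east of the west edge: ((41.12 − -65.47) mod 360) = 106.59°.
106.59° ≤ 166.52° ⇒ inside.

Yes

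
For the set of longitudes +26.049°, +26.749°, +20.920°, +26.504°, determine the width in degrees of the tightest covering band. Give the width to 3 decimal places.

5.829°

Sort the longitudes: +20.920°, +26.049°, +26.504°, +26.749°.
Eastward gaps between consecutive values (wrapping around): 5.129°, 0.455°, 0.245°, 354.171°.
Largest gap = 354.171° ⇒ minimal covering band is its complement: 360° − 354.171° = 5.829°.
Band runs from +20.920° eastward to +26.749°.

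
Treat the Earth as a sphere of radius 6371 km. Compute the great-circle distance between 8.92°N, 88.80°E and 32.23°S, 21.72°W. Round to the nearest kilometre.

12461 km

Δλ = -21.72 − 88.80 = -110.52°.
Δφ = -32.23 − 8.92 = -41.15°.
a = sin²(Δφ/2) + cos φ₁ · cos φ₂ · sin²(Δλ/2) = 0.687815.
c = 2·atan2(√a, √(1−a)) = 1.95587 rad → d = 6371·c ≈ 12460.86 km.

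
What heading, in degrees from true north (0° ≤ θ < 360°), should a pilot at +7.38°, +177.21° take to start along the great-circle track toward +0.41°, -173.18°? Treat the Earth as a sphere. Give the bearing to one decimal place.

Δλ = -173.18 − 177.21 = -350.39°; wrapped into (−180°, 180°]: 9.61°.
θ = atan2( sin Δλ · cos φ₂ , cos φ₁ · sin φ₂ − sin φ₁ · cos φ₂ · cos Δλ )
  = atan2(0.16694, -0.11955) = 125.607° → normalised to [0°, 360°): 125.607°.

125.6°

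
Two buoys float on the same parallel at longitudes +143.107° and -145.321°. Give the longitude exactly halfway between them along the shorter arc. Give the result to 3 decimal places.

Signed shortest Δλ from +143.107° to -145.321° is +71.572°.
Midpoint longitude = +143.107° + (+71.572°)/2 = +143.107° + 35.786° = +178.893°.
(The naïve average (+143.107 + -145.321)/2 = -1.107° is on the wrong side of the globe.)

+178.893°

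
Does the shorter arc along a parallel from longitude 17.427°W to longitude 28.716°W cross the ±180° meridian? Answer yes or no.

No

Signed shortest Δλ = ((-28.716 − -17.427 + 180) mod 360) − 180 = -11.289°.
Going west by 11.289° from -17.427° reaches -28.716° without touching 180°.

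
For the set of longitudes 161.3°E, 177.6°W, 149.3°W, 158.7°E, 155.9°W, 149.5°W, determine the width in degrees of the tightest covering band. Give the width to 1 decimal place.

Sort the longitudes: -177.6°, -155.9°, -149.5°, -149.3°, +158.7°, +161.3°.
Eastward gaps between consecutive values (wrapping around): 21.7°, 6.4°, 0.2°, 308.0°, 2.6°, 21.1°.
Largest gap = 308.0° ⇒ minimal covering band is its complement: 360° − 308.0° = 52.0°.
Band runs from +158.7° eastward to -149.3°, crossing the antimeridian.

52.0°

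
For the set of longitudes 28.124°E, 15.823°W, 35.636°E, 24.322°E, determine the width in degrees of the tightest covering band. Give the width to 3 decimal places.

51.459°

Sort the longitudes: -15.823°, +24.322°, +28.124°, +35.636°.
Eastward gaps between consecutive values (wrapping around): 40.145°, 3.802°, 7.512°, 308.541°.
Largest gap = 308.541° ⇒ minimal covering band is its complement: 360° − 308.541° = 51.459°.
Band runs from -15.823° eastward to +35.636°.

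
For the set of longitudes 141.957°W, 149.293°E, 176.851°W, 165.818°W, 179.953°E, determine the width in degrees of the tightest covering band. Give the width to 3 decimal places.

Sort the longitudes: -176.851°, -165.818°, -141.957°, +149.293°, +179.953°.
Eastward gaps between consecutive values (wrapping around): 11.033°, 23.861°, 291.250°, 30.660°, 3.196°.
Largest gap = 291.250° ⇒ minimal covering band is its complement: 360° − 291.250° = 68.750°.
Band runs from +149.293° eastward to -141.957°, crossing the antimeridian.

68.750°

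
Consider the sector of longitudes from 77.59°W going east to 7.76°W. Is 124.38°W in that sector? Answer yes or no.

No

Band width going east from -77.59° to -7.76°: ((-7.76 − -77.59) mod 360) = 69.83°.
Offset of -124.38° east of the west edge: ((-124.38 − -77.59) mod 360) = 313.21°.
313.21° > 69.83° ⇒ outside.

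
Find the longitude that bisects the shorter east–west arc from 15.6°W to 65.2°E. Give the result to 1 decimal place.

Signed shortest Δλ from -15.6° to +65.2° is +80.8°.
Midpoint longitude = -15.6° + (+80.8°)/2 = -15.6° + 40.4° = +24.8°.

24.8°E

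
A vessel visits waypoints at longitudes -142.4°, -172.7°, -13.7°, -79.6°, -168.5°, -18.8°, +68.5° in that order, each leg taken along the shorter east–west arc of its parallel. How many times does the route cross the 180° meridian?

Leg 1: -142.4° → -172.7°, shortest Δλ = -30.3° (west) — does not cross 180°.
Leg 2: -172.7° → -13.7°, shortest Δλ = 159.0° (east) — does not cross 180°.
Leg 3: -13.7° → -79.6°, shortest Δλ = -65.9° (west) — does not cross 180°.
Leg 4: -79.6° → -168.5°, shortest Δλ = -88.9° (west) — does not cross 180°.
Leg 5: -168.5° → -18.8°, shortest Δλ = 149.7° (east) — does not cross 180°.
Leg 6: -18.8° → +68.5°, shortest Δλ = 87.3° (east) — does not cross 180°.
Total crossings: 0.

0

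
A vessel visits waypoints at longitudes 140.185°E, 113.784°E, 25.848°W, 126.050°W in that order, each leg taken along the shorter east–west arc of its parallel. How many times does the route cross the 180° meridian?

0

Leg 1: +140.185° → +113.784°, shortest Δλ = -26.401° (west) — does not cross 180°.
Leg 2: +113.784° → -25.848°, shortest Δλ = -139.632° (west) — does not cross 180°.
Leg 3: -25.848° → -126.050°, shortest Δλ = -100.202° (west) — does not cross 180°.
Total crossings: 0.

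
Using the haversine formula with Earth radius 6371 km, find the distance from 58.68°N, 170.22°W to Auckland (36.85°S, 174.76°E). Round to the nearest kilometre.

10713 km

Δλ = 174.76 − -170.22 = 344.98°; wrapped into (−180°, 180°]: -15.02°.
Δφ = -36.85 − 58.68 = -95.53°.
a = sin²(Δφ/2) + cos φ₁ · cos φ₂ · sin²(Δλ/2) = 0.555289.
c = 2·atan2(√a, √(1−a)) = 1.68160 rad → d = 6371·c ≈ 10713.48 km.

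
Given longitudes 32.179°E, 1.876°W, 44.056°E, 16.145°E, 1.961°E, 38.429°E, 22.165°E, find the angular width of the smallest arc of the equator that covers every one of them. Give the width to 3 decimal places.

Sort the longitudes: -1.876°, +1.961°, +16.145°, +22.165°, +32.179°, +38.429°, +44.056°.
Eastward gaps between consecutive values (wrapping around): 3.837°, 14.184°, 6.020°, 10.014°, 6.250°, 5.627°, 314.068°.
Largest gap = 314.068° ⇒ minimal covering band is its complement: 360° − 314.068° = 45.932°.
Band runs from -1.876° eastward to +44.056°.

45.932°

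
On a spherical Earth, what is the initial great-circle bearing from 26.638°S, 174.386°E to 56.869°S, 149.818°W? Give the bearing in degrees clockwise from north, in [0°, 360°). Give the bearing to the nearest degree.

Δλ = -149.818 − 174.386 = -324.204°; wrapped into (−180°, 180°]: 35.796°.
θ = atan2( sin Δλ · cos φ₂ , cos φ₁ · sin φ₂ − sin φ₁ · cos φ₂ · cos Δλ )
  = atan2(0.31968, -0.54978) = 149.823° → normalised to [0°, 360°): 149.823°.

150°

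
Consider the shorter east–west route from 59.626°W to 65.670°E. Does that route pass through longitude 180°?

No

Signed shortest Δλ = ((65.670 − -59.626 + 180) mod 360) − 180 = 125.296°.
Going east by 125.296° from -59.626° reaches +65.670° without touching 180°.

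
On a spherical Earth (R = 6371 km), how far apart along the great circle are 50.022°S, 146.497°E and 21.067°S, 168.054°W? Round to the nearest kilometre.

5103 km

Δλ = -168.054 − 146.497 = -314.551°; wrapped into (−180°, 180°]: 45.449°.
Δφ = -21.067 − -50.022 = 28.955°.
a = sin²(Δφ/2) + cos φ₁ · cos φ₂ · sin²(Δλ/2) = 0.151970.
c = 2·atan2(√a, √(1−a)) = 0.80090 rad → d = 6371·c ≈ 5102.53 km.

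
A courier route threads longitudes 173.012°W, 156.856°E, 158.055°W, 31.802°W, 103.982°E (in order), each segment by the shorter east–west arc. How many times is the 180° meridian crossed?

Leg 1: -173.012° → +156.856°, shortest Δλ = -30.132° (west) — crosses 180°.
Leg 2: +156.856° → -158.055°, shortest Δλ = 45.089° (east) — crosses 180°.
Leg 3: -158.055° → -31.802°, shortest Δλ = 126.253° (east) — does not cross 180°.
Leg 4: -31.802° → +103.982°, shortest Δλ = 135.784° (east) — does not cross 180°.
Total crossings: 2.

2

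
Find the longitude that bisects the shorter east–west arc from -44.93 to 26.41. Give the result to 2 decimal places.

-9.26°

Signed shortest Δλ from -44.93° to +26.41° is +71.34°.
Midpoint longitude = -44.93° + (+71.34°)/2 = -44.93° + 35.67° = -9.26°.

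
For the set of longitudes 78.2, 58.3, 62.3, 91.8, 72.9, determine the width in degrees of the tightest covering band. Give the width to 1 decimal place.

33.5°

Sort the longitudes: +58.3°, +62.3°, +72.9°, +78.2°, +91.8°.
Eastward gaps between consecutive values (wrapping around): 4.0°, 10.6°, 5.3°, 13.6°, 326.5°.
Largest gap = 326.5° ⇒ minimal covering band is its complement: 360° − 326.5° = 33.5°.
Band runs from +58.3° eastward to +91.8°.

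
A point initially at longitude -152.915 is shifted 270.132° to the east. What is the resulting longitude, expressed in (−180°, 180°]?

+117.217°

Start at -152.915°; shift +270.132° → +117.217°.
+117.217° already lies in (−180°, 180°].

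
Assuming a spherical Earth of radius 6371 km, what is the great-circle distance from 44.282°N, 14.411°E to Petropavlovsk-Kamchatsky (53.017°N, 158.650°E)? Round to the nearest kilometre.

8671 km

Δλ = 158.650 − 14.411 = 144.239°.
Δφ = 53.017 − 44.282 = 8.735°.
a = sin²(Δφ/2) + cos φ₁ · cos φ₂ · sin²(Δλ/2) = 0.395877.
c = 2·atan2(√a, √(1−a)) = 1.36101 rad → d = 6371·c ≈ 8671.02 km.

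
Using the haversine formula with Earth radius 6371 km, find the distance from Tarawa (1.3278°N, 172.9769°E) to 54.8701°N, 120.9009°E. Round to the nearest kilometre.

Δλ = 120.9009 − 172.9769 = -52.0760°.
Δφ = 54.8701 − 1.3278 = 53.5423°.
a = sin²(Δφ/2) + cos φ₁ · cos φ₂ · sin²(Δλ/2) = 0.313737.
c = 2·atan2(√a, √(1−a)) = 1.18907 rad → d = 6371·c ≈ 7575.54 km.

7576 km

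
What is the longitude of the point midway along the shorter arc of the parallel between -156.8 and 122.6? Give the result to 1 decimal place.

Signed shortest Δλ from -156.8° to +122.6° is -80.6°.
Midpoint longitude = -156.8° + (-80.6°)/2 = -156.8° − 40.3° = -197.1°.
Normalise into (−180°, 180°]: +162.9°.
(The naïve average (-156.8 + +122.6)/2 = -17.1° is on the wrong side of the globe.)

+162.9°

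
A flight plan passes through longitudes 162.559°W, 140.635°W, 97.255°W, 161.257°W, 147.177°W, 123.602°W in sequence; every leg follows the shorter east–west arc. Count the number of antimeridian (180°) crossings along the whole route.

Leg 1: -162.559° → -140.635°, shortest Δλ = 21.924° (east) — does not cross 180°.
Leg 2: -140.635° → -97.255°, shortest Δλ = 43.38° (east) — does not cross 180°.
Leg 3: -97.255° → -161.257°, shortest Δλ = -64.002° (west) — does not cross 180°.
Leg 4: -161.257° → -147.177°, shortest Δλ = 14.08° (east) — does not cross 180°.
Leg 5: -147.177° → -123.602°, shortest Δλ = 23.575° (east) — does not cross 180°.
Total crossings: 0.

0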